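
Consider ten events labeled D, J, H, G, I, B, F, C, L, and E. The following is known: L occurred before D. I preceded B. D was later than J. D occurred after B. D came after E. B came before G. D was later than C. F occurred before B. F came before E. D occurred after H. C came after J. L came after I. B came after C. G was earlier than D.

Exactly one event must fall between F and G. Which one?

B

Tracing the constraints gives F → B → G, so B sits after F and before G.
No other event is forced both after F and before G.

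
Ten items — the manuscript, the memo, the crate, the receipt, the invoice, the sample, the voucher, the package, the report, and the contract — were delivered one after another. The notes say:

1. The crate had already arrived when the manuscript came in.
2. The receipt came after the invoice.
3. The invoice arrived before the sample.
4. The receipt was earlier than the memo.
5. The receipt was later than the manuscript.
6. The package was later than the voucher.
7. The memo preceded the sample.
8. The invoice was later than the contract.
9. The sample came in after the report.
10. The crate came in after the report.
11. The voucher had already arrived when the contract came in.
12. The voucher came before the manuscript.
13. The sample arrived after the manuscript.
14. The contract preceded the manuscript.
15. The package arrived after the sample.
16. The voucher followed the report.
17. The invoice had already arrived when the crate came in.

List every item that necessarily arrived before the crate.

Directly stated before the crate: the invoice and the report.
The contract reaches the crate via the contract → the invoice → the crate.
The voucher reaches the crate via the voucher → the contract → the invoice → the crate.
No chain forces the manuscript (or any of the others) ahead of the crate.

the contract, the invoice, the report, the voucher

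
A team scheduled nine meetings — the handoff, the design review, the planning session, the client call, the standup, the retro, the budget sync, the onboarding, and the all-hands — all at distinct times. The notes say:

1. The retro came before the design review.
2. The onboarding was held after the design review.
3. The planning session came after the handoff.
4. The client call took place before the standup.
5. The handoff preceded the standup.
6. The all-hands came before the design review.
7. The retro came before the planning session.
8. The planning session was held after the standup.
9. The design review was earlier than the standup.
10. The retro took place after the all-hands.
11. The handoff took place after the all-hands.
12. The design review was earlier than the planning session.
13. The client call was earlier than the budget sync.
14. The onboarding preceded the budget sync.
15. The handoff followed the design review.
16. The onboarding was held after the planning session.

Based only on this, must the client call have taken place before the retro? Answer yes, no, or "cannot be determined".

cannot be determined

No chain of stated constraints runs from the client call to the retro, and none runs from the retro to the client call either.
So the relative order of the client call and the retro is not fixed by the given facts.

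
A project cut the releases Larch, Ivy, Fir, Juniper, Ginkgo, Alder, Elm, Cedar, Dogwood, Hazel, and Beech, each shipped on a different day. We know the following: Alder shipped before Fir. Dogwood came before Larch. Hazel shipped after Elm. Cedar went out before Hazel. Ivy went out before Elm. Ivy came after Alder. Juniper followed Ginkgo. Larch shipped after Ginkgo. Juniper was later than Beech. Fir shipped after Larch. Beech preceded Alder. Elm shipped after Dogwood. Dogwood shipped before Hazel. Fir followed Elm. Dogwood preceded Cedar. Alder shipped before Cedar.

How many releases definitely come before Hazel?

Directly stated before Hazel: Cedar, Dogwood, and Elm.
Alder reaches Hazel via Alder → Cedar → Hazel.
Beech reaches Hazel via Beech → Alder → Cedar → Hazel.
Ivy reaches Hazel via Ivy → Elm → Hazel.
No chain forces Fir (or any of the others) ahead of Hazel.
That's Alder, Beech, Cedar, Dogwood, Elm, and Ivy — 6 in all.

6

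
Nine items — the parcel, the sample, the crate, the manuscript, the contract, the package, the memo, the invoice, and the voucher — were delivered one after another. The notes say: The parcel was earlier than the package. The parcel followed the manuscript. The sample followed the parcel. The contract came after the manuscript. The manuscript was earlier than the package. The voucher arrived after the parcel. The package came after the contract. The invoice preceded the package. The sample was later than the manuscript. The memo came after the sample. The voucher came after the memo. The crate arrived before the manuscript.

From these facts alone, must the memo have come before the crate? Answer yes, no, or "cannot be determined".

Tracing the constraints gives the crate → the manuscript → the sample → the memo, so the crate must come before the memo.
That means the memo cannot be before the crate.

no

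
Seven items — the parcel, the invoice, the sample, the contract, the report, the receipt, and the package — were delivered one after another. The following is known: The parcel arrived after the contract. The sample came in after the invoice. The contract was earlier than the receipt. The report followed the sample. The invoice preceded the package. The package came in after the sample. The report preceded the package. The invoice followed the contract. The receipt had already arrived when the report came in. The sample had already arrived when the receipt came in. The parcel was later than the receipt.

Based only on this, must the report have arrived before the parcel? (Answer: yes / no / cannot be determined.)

No chain of stated constraints runs from the report to the parcel, and none runs from the parcel to the report either.
So the relative order of the report and the parcel is not fixed by the given facts.

cannot be determined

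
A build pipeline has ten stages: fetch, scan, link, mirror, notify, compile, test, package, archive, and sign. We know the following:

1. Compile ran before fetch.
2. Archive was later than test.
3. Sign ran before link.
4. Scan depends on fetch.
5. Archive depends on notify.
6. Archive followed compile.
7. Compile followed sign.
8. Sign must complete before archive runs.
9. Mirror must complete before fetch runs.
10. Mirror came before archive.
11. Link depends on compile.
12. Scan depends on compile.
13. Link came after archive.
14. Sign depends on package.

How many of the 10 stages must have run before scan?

Directly stated before scan: compile and fetch.
Mirror reaches scan via mirror → fetch → scan.
Package reaches scan via package → sign → compile → scan.
Sign reaches scan via sign → compile → scan.
That's compile, fetch, mirror, package, and sign — 5 in all.

5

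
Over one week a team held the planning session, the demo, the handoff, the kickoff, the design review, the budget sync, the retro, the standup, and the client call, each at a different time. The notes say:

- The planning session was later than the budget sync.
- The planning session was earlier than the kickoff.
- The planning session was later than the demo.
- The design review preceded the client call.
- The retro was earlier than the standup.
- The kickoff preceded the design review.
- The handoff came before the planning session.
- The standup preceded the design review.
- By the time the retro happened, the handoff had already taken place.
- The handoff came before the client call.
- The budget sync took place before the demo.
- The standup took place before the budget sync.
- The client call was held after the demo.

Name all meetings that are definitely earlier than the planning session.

Directly stated before the planning session: the budget sync, the demo, and the handoff.
The retro reaches the planning session via the retro → the standup → the budget sync → the planning session.
The standup reaches the planning session via the standup → the budget sync → the planning session.

the budget sync, the demo, the handoff, the retro, the standup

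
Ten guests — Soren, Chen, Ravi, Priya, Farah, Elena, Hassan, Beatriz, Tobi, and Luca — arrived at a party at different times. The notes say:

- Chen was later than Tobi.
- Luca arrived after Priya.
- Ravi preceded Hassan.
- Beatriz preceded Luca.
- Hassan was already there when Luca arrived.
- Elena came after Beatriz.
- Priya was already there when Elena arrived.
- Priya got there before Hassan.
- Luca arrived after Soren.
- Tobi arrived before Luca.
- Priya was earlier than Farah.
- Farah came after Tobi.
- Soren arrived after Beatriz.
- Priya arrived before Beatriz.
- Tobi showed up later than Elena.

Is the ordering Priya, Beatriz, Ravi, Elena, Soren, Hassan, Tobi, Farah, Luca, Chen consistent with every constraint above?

yes

Check each stated constraint against the proposed order — e.g. Priya is ahead of Farah; Priya is ahead of Luca. Every pair is in the required order; nothing is violated.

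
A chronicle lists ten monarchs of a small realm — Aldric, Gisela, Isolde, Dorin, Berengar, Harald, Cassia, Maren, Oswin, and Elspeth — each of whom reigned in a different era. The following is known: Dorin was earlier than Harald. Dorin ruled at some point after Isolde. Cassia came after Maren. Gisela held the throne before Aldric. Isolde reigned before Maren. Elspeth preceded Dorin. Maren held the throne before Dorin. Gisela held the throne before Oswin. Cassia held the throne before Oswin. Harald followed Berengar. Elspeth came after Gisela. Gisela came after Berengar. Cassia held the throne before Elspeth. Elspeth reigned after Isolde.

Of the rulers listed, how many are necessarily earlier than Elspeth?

Directly stated before Elspeth: Cassia, Gisela, and Isolde.
Berengar reaches Elspeth via Berengar → Gisela → Elspeth.
Maren reaches Elspeth via Maren → Cassia → Elspeth.
No chain forces Harald (or any of the others) ahead of Elspeth.
That's Berengar, Cassia, Gisela, Isolde, and Maren — 5 in all.

5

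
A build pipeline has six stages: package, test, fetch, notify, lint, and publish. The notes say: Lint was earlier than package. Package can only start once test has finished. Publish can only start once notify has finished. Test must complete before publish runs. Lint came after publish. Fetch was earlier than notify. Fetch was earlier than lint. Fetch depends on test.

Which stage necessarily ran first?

Test has a chain of constraints placing it before every other stage, so test must be first.

test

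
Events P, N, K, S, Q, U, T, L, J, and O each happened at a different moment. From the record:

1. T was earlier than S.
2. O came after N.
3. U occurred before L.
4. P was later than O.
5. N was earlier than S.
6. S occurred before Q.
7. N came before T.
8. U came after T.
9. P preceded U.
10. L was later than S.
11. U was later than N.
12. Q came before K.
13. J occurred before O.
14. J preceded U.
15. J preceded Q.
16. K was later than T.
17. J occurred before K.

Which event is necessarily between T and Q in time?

Tracing the constraints gives T → S → Q, so S sits after T and before Q.
No other event is forced both after T and before Q.

S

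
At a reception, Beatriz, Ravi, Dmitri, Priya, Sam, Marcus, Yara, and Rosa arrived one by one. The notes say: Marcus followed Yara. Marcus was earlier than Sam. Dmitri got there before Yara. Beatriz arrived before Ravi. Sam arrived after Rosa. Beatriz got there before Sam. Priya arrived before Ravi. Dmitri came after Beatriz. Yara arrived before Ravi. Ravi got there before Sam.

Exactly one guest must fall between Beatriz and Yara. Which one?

Dmitri

Tracing the constraints gives Beatriz → Dmitri → Yara, so Dmitri sits after Beatriz and before Yara.
No other guest is forced both after Beatriz and before Yara.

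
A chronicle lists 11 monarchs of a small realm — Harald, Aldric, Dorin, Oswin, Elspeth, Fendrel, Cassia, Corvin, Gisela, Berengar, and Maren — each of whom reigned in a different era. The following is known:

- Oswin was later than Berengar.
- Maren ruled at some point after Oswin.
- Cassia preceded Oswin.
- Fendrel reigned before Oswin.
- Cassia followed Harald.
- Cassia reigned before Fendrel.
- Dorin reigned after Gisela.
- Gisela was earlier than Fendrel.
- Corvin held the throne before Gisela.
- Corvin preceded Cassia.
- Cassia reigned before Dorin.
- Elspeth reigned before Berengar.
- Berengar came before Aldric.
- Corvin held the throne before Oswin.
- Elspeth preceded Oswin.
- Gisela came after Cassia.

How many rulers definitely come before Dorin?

Directly stated before Dorin: Cassia and Gisela.
Corvin reaches Dorin via Corvin → Cassia → Dorin.
Harald reaches Dorin via Harald → Cassia → Dorin.
That's Cassia, Corvin, Gisela, and Harald — 4 in all.

4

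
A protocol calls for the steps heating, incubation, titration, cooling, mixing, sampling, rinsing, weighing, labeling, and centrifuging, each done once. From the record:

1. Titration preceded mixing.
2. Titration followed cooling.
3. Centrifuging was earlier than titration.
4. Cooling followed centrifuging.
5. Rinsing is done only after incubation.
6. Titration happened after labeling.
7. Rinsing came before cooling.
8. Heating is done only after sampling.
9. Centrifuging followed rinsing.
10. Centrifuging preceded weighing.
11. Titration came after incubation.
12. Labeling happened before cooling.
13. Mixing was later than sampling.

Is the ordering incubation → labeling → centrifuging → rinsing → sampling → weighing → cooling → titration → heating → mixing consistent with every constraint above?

The constraints require rinsing before centrifuging, but in the proposed sequence centrifuging appears ahead of rinsing. That one violation is enough.

no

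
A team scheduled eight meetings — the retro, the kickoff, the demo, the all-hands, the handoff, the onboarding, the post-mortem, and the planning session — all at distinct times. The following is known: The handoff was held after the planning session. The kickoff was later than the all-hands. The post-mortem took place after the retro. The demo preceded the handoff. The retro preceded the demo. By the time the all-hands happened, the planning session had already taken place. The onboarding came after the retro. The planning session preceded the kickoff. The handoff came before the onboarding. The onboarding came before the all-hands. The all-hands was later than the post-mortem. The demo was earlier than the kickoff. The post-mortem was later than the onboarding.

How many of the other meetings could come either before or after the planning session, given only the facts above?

Forced after the planning session: the all-hands, the handoff, the kickoff, the onboarding, and the post-mortem.
That leaves the demo and the retro with no forced order relative to the planning session — 2.

2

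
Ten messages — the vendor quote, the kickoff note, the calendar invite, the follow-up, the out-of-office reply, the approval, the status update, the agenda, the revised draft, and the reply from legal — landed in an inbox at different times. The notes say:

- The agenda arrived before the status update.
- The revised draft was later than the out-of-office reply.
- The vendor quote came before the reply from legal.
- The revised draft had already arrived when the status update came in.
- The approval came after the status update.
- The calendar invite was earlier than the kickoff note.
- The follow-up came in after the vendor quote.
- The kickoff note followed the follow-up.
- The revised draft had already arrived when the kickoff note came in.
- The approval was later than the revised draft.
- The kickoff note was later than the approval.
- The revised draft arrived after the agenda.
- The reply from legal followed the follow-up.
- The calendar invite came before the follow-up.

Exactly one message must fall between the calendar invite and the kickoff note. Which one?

Tracing the constraints gives the calendar invite → the follow-up → the kickoff note, so the follow-up sits after the calendar invite and before the kickoff note.
No other message is forced both after the calendar invite and before the kickoff note.

the follow-up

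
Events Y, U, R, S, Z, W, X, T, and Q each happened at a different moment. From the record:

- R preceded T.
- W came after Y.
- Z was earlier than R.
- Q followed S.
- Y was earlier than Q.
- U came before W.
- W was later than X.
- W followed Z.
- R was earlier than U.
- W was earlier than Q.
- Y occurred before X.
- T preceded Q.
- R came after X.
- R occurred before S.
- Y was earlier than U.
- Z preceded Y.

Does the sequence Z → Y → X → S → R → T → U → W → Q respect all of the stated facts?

The constraints require R before S, but in the proposed sequence S appears ahead of R. That one violation is enough.

no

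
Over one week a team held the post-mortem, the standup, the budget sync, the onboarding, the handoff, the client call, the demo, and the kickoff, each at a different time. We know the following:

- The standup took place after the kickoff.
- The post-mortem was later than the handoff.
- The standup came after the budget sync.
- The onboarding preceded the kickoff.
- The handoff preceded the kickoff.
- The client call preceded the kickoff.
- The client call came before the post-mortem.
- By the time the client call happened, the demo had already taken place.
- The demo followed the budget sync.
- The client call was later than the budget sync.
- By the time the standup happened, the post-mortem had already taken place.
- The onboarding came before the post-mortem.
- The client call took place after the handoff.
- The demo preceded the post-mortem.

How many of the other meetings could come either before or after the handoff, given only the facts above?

Forced after the handoff: the client call, the kickoff, the post-mortem, and the standup.
That leaves the budget sync, the demo, and the onboarding with no forced order relative to the handoff — 3.

3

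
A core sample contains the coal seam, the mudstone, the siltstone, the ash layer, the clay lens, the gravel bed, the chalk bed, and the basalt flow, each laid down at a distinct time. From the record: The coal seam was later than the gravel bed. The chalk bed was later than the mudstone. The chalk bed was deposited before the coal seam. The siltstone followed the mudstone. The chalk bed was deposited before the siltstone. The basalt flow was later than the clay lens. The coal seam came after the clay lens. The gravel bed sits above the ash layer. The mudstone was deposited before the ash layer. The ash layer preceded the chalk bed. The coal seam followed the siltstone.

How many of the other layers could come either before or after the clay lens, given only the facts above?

Forced after the clay lens: the basalt flow and the coal seam.
That leaves the ash layer, the chalk bed, the gravel bed, the mudstone, and the siltstone with no forced order relative to the clay lens — 5.

5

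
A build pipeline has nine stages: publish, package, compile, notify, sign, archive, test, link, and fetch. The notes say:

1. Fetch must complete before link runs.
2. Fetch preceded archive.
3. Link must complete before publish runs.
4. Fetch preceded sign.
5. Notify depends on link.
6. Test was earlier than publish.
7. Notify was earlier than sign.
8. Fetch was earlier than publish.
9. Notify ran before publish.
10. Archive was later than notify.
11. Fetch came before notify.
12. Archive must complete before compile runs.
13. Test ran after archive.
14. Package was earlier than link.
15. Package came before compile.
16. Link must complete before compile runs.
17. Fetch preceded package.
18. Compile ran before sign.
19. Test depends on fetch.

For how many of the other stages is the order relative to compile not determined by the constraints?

2

Forced before compile: archive, fetch, link, notify, and package; forced after compile: sign.
That leaves publish and test with no forced order relative to compile — 2.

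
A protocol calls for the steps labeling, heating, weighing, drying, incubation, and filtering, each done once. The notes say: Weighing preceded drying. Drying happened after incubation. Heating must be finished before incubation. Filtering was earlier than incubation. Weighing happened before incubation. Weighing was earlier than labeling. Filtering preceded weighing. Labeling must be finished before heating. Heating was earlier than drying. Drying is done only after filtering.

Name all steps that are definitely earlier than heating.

Directly stated before heating: labeling.
Filtering reaches heating via filtering → weighing → labeling → heating.
Weighing reaches heating via weighing → labeling → heating.

filtering, labeling, weighing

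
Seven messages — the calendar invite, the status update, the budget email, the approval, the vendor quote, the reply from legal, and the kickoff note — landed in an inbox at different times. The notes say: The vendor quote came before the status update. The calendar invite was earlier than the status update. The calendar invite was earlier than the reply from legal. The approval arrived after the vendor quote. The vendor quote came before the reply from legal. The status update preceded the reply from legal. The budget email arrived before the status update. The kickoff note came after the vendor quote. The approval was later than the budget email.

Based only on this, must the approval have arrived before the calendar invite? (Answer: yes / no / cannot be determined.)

cannot be determined

No chain of stated constraints runs from the approval to the calendar invite, and none runs from the calendar invite to the approval either.
So the relative order of the approval and the calendar invite is not fixed by the given facts.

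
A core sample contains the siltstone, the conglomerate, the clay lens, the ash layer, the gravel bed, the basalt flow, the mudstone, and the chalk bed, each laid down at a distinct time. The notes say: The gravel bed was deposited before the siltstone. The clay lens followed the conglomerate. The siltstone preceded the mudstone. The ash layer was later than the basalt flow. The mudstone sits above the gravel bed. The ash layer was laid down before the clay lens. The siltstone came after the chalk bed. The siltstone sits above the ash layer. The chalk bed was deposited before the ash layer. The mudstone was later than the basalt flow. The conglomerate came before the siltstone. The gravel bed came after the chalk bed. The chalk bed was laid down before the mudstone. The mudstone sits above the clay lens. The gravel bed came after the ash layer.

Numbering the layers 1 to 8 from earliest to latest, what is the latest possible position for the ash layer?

The ash layer must come before the clay lens, the gravel bed, the mudstone, and the siltstone — 4 layers forced after it.
Everything else can be placed before the ash layer in some valid order, so the ash layer can sit as late as position 8 − 4 = 4.

4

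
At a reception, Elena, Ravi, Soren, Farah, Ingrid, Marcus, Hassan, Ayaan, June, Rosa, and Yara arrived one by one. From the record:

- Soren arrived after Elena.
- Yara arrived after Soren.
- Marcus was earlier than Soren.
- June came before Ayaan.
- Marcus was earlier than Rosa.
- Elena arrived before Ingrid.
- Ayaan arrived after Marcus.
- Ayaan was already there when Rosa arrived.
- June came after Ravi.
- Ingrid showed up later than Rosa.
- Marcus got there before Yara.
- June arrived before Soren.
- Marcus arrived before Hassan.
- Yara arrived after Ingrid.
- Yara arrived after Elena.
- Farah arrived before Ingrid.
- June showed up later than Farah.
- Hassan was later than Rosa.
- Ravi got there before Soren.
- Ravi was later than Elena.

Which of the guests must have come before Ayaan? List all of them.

Directly stated before Ayaan: June and Marcus.
Elena reaches Ayaan via Elena → Ravi → June → Ayaan.
Farah reaches Ayaan via Farah → June → Ayaan.
Ravi reaches Ayaan via Ravi → June → Ayaan.
No chain forces Soren (or any of the others) ahead of Ayaan.

Elena, Farah, June, Marcus, Ravi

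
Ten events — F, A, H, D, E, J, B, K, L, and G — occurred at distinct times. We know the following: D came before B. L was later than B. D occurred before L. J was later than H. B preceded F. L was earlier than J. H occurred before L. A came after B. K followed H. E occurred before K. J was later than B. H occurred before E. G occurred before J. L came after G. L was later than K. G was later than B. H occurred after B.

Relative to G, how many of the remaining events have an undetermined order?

Forced before G: B and D; forced after G: J and L.
That leaves A, E, F, H, and K with no forced order relative to G — 5.

5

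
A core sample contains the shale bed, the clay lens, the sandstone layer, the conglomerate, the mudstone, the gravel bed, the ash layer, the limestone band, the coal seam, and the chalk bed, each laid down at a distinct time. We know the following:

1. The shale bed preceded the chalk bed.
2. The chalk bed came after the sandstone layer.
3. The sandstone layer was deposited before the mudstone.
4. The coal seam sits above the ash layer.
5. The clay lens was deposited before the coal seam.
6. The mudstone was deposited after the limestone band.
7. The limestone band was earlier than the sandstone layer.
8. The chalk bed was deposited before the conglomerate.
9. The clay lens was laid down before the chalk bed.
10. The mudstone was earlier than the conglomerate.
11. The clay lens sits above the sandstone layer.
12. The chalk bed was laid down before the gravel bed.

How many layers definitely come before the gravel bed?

5

Directly stated before the gravel bed: the chalk bed.
The clay lens reaches the gravel bed via the clay lens → the chalk bed → the gravel bed.
The limestone band reaches the gravel bed via the limestone band → the sandstone layer → the chalk bed → the gravel bed.
The sandstone layer reaches the gravel bed via the sandstone layer → the chalk bed → the gravel bed.
Likewise the shale bed reaches the gravel bed by chaining the stated constraints.
That's the chalk bed, the clay lens, the limestone band, the sandstone layer, and the shale bed — 5 in all.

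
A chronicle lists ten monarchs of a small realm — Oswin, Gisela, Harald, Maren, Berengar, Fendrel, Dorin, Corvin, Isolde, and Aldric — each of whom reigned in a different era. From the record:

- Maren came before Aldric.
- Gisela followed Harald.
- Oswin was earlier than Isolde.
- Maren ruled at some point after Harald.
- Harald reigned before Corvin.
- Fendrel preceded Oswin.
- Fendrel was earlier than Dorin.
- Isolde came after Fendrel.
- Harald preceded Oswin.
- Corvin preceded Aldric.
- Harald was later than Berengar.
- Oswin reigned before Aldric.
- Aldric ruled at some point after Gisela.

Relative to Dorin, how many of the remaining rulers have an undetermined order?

Forced before Dorin: Fendrel.
That leaves Aldric, Berengar, Corvin, Gisela, Harald, Isolde, Maren, and Oswin with no forced order relative to Dorin — 8.

8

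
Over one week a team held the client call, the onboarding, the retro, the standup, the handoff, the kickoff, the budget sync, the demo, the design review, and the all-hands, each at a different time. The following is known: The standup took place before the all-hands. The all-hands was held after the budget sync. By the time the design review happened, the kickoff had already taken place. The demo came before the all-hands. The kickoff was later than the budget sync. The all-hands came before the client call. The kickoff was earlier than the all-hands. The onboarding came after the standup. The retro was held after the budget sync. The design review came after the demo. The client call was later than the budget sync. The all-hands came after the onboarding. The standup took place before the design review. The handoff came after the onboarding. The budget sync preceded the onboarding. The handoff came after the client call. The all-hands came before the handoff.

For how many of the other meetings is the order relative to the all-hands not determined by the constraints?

2

Forced before the all-hands: the budget sync, the demo, the kickoff, the onboarding, and the standup; forced after the all-hands: the client call and the handoff.
That leaves the design review and the retro with no forced order relative to the all-hands — 2.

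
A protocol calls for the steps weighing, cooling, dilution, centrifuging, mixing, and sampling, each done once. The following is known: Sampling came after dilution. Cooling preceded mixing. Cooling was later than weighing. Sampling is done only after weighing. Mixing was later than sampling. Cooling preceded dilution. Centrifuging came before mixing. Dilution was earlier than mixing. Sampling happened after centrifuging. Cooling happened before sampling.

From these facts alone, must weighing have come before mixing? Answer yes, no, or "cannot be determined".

Chain the constraints: weighing → cooling → mixing. Each link is directly stated, so weighing comes before mixing.

yes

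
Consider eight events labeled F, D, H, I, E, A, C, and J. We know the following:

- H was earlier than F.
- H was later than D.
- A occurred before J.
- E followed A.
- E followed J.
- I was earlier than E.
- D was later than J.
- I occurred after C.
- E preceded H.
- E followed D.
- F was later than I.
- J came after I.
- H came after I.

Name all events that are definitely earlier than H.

Directly stated before H: D, E, and I.
A reaches H via A → E → H.
C reaches H via C → I → H.
J reaches H via J → E → H.
No chain forces F ahead of H.

A, C, D, E, I, J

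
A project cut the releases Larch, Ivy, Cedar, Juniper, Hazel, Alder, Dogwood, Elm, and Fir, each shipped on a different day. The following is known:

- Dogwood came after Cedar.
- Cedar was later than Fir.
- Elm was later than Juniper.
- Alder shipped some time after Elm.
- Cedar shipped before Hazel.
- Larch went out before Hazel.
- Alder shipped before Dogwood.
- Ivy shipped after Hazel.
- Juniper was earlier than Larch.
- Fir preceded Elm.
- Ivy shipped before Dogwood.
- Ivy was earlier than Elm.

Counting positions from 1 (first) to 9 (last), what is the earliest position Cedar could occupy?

Fir must come before Cedar — 1 forced predecessor.
Nothing else is forced ahead of Cedar, so its earliest slot is position 1 + 1 = 2.

2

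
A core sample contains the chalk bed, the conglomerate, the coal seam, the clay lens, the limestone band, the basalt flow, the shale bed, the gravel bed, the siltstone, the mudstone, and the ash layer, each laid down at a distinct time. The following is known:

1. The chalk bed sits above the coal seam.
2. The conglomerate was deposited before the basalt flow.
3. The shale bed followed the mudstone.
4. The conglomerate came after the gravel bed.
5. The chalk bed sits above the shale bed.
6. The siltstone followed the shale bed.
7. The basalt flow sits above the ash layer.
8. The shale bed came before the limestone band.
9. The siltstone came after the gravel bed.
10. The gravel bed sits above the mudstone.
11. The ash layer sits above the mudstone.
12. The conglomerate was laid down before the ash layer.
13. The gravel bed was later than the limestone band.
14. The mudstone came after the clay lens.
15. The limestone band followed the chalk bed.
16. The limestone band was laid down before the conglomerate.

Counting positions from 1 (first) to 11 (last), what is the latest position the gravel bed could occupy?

The gravel bed must come before the ash layer, the basalt flow, the conglomerate, and the siltstone — 4 layers forced after it.
Everything else can be placed before the gravel bed in some valid order, so the gravel bed can sit as late as position 11 − 4 = 7.

7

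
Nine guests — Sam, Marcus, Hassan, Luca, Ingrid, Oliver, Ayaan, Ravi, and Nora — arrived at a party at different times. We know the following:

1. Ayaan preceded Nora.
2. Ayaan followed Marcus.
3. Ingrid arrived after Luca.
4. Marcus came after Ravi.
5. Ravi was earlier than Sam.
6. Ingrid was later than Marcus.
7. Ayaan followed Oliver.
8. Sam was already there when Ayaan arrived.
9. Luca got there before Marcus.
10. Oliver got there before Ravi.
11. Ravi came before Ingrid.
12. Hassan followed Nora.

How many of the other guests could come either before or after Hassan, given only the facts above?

1

Forced before Hassan: Ayaan, Luca, Marcus, Nora, Oliver, Ravi, and Sam.
That leaves Ingrid with no forced order relative to Hassan — 1.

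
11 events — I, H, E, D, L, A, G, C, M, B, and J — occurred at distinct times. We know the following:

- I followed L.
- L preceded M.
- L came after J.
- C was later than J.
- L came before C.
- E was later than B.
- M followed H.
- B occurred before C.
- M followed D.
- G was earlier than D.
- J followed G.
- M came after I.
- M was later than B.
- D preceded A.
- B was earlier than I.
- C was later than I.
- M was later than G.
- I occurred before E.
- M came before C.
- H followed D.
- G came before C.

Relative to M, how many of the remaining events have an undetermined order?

2

Forced before M: B, D, G, H, I, J, and L; forced after M: C.
That leaves A and E with no forced order relative to M — 2.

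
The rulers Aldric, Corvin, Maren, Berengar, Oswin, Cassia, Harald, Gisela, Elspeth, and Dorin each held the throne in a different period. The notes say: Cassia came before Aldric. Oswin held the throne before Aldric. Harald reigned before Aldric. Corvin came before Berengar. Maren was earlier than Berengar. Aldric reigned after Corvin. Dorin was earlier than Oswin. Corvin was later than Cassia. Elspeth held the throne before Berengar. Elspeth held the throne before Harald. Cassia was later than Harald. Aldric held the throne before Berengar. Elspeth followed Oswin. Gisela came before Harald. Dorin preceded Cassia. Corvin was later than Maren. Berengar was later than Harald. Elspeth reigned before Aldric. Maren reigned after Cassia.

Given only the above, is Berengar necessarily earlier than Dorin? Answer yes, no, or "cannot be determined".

no

Tracing the constraints gives Dorin → Oswin → Aldric → Berengar, so Dorin must come before Berengar.
That means Berengar cannot be before Dorin.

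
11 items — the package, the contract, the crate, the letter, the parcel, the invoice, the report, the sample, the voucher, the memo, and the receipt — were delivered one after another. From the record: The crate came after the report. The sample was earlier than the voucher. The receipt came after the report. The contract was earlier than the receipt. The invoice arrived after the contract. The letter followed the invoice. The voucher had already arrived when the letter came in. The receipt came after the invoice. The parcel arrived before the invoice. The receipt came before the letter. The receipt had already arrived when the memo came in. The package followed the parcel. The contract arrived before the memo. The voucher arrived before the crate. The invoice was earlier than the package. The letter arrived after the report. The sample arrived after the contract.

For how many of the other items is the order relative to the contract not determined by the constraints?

2

Forced after the contract: the crate, the invoice, the letter, the memo, the package, the receipt, the sample, and the voucher.
That leaves the parcel and the report with no forced order relative to the contract — 2.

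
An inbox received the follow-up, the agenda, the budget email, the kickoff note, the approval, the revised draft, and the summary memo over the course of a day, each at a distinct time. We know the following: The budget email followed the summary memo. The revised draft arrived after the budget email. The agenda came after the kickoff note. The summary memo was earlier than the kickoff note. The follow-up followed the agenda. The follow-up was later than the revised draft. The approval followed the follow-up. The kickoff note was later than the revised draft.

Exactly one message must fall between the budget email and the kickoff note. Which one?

the revised draft

Tracing the constraints gives the budget email → the revised draft → the kickoff note, so the revised draft sits after the budget email and before the kickoff note.
No other message is forced both after the budget email and before the kickoff note.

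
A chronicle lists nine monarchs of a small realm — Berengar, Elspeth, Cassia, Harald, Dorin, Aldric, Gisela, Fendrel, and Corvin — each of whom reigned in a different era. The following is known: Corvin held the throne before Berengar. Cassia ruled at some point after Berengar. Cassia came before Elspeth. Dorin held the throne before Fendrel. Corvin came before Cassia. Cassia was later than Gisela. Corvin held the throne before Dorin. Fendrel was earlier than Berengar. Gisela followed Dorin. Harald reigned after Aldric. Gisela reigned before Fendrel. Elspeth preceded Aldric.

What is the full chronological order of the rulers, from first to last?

The constraints fix every adjacent pair, so only one ordering works:
Corvin → Dorin → Gisela → Fendrel → Berengar → Cassia → Elspeth → Aldric → Harald.

Corvin, Dorin, Gisela, Fendrel, Berengar, Cassia, Elspeth, Aldric, Harald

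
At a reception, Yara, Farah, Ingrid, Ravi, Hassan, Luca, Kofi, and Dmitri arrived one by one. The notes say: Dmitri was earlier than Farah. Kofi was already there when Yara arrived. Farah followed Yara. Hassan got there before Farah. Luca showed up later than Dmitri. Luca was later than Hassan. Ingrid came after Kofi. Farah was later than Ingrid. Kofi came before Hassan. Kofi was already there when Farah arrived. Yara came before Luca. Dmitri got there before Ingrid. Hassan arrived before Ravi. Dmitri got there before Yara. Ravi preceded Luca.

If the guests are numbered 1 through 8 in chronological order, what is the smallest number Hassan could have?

Kofi must come before Hassan — 1 forced predecessor.
Nothing else is forced ahead of Hassan, so their earliest slot is position 1 + 1 = 2.

2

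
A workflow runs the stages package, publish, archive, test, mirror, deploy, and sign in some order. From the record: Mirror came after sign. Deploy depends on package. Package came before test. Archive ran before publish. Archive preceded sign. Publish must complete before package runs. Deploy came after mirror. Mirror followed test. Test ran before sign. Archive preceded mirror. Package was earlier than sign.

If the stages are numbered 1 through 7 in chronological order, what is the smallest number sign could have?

5

Archive, package, publish, and test must all come before sign — 4 forced predecessors.
Nothing else is forced ahead of sign, so its earliest slot is position 4 + 1 = 5.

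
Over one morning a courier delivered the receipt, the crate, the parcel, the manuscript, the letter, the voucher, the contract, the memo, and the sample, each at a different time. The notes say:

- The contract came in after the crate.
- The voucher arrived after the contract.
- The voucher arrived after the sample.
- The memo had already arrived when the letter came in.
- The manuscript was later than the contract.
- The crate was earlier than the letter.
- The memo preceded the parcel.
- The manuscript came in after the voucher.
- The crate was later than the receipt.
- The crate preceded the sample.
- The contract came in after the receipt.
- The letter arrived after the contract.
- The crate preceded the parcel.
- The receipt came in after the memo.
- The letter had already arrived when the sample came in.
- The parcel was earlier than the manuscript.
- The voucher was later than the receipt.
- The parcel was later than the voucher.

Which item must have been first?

the memo

The memo has a chain of constraints placing it before every other item, so the memo must be first.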